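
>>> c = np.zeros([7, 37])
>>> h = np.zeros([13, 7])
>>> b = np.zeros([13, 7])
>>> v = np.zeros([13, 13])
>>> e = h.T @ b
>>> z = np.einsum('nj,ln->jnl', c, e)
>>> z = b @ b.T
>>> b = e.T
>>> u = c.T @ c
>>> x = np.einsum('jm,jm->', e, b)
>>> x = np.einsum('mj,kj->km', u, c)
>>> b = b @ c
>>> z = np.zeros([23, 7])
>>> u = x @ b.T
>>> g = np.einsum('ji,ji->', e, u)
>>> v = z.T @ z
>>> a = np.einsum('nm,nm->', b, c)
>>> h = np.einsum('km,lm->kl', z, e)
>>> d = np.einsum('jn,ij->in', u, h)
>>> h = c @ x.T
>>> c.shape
(7, 37)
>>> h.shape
(7, 7)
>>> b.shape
(7, 37)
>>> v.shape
(7, 7)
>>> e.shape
(7, 7)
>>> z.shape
(23, 7)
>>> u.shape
(7, 7)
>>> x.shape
(7, 37)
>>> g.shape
()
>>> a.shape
()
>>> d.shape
(23, 7)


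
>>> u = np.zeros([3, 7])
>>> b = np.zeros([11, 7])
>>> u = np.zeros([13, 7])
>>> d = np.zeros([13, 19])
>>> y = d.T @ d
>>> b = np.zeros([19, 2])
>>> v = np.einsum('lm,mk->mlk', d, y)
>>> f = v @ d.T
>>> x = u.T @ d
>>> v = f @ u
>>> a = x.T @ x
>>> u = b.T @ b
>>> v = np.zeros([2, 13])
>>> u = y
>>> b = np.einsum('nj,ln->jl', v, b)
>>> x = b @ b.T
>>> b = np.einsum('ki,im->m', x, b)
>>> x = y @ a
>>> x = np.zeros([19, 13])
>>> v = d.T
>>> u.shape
(19, 19)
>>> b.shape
(19,)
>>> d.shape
(13, 19)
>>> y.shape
(19, 19)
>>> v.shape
(19, 13)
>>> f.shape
(19, 13, 13)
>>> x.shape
(19, 13)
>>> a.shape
(19, 19)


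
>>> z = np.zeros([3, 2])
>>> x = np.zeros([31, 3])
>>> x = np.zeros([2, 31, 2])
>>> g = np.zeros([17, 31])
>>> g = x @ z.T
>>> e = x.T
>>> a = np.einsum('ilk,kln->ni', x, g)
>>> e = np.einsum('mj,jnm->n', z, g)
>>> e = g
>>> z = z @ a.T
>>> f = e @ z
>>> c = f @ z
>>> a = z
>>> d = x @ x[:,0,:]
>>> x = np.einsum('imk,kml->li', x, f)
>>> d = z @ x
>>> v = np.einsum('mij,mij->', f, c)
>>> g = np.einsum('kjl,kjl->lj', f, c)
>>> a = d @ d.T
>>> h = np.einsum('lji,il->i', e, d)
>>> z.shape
(3, 3)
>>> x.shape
(3, 2)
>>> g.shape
(3, 31)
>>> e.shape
(2, 31, 3)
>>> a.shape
(3, 3)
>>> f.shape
(2, 31, 3)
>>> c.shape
(2, 31, 3)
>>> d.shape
(3, 2)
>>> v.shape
()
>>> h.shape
(3,)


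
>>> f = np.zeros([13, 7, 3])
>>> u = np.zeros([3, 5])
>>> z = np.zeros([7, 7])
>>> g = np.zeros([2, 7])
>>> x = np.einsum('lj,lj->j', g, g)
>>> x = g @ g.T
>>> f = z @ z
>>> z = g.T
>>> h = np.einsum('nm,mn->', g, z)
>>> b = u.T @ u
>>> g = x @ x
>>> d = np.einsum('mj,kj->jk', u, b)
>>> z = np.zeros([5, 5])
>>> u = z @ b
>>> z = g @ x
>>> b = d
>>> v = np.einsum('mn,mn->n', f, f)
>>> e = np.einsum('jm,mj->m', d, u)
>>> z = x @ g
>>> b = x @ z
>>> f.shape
(7, 7)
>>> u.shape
(5, 5)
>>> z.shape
(2, 2)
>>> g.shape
(2, 2)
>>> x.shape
(2, 2)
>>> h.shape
()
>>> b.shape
(2, 2)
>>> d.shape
(5, 5)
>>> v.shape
(7,)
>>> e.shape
(5,)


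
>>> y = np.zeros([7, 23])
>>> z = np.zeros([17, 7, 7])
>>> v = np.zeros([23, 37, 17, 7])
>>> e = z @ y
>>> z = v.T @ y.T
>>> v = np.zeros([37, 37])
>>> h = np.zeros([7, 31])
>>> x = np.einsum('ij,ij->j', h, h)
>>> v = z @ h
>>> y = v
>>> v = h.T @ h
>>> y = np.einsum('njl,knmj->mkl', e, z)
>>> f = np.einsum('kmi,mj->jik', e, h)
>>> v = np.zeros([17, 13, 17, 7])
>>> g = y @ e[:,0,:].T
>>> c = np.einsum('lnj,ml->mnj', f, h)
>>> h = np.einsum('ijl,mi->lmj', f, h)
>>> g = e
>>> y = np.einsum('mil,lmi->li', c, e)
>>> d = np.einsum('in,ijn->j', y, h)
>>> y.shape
(17, 23)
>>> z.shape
(7, 17, 37, 7)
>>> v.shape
(17, 13, 17, 7)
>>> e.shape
(17, 7, 23)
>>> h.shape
(17, 7, 23)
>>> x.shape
(31,)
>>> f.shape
(31, 23, 17)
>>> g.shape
(17, 7, 23)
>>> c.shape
(7, 23, 17)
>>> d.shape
(7,)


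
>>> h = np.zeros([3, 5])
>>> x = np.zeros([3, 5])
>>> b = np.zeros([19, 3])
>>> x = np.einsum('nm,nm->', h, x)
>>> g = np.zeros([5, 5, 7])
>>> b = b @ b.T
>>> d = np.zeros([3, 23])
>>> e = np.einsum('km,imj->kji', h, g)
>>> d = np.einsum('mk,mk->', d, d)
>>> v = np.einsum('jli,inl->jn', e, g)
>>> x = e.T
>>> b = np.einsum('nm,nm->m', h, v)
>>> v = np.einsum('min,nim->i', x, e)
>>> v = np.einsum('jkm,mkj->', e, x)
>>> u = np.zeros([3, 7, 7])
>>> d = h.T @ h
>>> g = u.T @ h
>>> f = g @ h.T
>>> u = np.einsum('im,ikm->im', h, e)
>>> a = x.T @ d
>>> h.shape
(3, 5)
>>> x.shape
(5, 7, 3)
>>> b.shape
(5,)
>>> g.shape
(7, 7, 5)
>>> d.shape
(5, 5)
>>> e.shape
(3, 7, 5)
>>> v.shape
()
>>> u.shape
(3, 5)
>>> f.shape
(7, 7, 3)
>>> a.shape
(3, 7, 5)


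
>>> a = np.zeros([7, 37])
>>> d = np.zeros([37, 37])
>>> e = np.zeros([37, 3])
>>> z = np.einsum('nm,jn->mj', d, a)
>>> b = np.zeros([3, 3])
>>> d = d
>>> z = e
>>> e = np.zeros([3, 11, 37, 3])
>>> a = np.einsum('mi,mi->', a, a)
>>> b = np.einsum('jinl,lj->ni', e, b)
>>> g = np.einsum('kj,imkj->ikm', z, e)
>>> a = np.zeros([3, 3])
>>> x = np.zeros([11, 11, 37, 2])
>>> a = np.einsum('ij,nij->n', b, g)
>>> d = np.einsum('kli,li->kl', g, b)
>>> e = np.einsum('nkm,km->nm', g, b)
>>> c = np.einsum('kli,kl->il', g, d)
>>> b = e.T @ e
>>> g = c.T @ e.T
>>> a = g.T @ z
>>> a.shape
(3, 3)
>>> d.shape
(3, 37)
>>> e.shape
(3, 11)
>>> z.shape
(37, 3)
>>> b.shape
(11, 11)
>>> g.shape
(37, 3)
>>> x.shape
(11, 11, 37, 2)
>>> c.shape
(11, 37)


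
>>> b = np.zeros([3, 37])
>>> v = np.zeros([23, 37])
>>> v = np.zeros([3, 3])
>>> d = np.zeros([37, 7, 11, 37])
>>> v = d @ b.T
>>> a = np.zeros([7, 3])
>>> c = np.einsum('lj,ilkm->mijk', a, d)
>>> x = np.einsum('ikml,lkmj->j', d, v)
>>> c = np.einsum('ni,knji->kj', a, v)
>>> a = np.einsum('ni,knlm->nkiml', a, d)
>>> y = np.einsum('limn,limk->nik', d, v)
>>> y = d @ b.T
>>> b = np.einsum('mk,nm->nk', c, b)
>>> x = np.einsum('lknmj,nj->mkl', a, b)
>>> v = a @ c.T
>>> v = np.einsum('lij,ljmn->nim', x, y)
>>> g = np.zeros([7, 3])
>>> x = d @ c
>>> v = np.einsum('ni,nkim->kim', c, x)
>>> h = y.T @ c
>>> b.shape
(3, 11)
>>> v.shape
(7, 11, 11)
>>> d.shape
(37, 7, 11, 37)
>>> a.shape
(7, 37, 3, 37, 11)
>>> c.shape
(37, 11)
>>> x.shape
(37, 7, 11, 11)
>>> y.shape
(37, 7, 11, 3)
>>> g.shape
(7, 3)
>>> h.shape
(3, 11, 7, 11)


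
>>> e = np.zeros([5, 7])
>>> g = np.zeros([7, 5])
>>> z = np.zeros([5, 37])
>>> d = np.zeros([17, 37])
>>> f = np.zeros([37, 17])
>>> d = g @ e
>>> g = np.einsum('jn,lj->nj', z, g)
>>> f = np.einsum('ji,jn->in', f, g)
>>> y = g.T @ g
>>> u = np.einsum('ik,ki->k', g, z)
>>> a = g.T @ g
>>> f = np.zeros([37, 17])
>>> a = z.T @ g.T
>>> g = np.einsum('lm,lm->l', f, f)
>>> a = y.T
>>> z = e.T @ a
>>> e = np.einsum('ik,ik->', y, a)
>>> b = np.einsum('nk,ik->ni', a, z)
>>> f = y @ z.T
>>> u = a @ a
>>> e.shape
()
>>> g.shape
(37,)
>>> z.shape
(7, 5)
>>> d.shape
(7, 7)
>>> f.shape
(5, 7)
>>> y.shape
(5, 5)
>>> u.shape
(5, 5)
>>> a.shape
(5, 5)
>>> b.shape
(5, 7)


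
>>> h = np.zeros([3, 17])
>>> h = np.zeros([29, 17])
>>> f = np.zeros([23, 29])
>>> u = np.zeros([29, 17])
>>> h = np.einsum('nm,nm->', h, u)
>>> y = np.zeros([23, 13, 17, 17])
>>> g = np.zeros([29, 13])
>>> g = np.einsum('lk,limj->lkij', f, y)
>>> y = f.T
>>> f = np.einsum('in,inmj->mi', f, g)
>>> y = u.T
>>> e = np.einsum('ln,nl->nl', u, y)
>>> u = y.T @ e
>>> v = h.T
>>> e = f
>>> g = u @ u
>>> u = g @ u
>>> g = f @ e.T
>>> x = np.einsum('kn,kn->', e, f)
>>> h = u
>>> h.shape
(29, 29)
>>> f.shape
(13, 23)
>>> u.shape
(29, 29)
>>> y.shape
(17, 29)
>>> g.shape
(13, 13)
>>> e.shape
(13, 23)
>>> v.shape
()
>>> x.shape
()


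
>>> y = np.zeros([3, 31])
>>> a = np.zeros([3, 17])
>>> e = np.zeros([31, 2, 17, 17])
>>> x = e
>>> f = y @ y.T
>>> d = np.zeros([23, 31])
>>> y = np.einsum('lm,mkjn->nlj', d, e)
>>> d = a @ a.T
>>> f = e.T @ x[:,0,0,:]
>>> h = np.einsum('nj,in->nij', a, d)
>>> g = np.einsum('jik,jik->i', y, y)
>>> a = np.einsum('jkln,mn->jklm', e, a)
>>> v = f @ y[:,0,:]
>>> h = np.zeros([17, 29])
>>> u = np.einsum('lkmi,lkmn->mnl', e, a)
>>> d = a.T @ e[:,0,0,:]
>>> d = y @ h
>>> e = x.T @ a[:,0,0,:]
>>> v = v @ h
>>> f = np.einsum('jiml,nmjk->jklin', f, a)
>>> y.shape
(17, 23, 17)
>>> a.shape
(31, 2, 17, 3)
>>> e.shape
(17, 17, 2, 3)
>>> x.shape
(31, 2, 17, 17)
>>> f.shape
(17, 3, 17, 17, 31)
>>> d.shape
(17, 23, 29)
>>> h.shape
(17, 29)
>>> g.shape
(23,)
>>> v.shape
(17, 17, 2, 29)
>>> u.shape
(17, 3, 31)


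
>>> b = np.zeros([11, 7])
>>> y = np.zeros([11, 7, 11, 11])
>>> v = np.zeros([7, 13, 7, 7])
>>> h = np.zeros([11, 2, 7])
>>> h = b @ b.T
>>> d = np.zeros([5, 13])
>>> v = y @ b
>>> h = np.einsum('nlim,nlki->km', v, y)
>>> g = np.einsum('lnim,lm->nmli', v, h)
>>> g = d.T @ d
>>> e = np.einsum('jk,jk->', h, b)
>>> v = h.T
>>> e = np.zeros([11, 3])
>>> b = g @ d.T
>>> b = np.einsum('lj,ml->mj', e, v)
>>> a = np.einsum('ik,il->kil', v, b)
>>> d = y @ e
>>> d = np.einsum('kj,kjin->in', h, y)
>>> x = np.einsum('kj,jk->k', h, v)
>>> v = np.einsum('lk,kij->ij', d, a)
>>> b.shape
(7, 3)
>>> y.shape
(11, 7, 11, 11)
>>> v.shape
(7, 3)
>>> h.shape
(11, 7)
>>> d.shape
(11, 11)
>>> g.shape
(13, 13)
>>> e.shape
(11, 3)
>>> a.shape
(11, 7, 3)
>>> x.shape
(11,)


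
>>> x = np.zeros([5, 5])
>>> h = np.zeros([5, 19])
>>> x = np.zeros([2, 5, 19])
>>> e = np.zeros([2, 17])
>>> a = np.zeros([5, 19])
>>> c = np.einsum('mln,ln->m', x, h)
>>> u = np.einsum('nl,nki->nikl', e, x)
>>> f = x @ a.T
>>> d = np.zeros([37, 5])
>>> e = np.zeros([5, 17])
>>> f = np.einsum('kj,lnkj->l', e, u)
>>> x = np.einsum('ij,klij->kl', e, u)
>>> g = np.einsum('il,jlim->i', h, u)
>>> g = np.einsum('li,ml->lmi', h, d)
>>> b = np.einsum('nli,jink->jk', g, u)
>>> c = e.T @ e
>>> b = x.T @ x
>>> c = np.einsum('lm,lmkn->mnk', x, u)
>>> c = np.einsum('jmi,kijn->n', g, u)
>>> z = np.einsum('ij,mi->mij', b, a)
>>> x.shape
(2, 19)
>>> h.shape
(5, 19)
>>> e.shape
(5, 17)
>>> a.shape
(5, 19)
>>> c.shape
(17,)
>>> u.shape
(2, 19, 5, 17)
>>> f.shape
(2,)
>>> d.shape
(37, 5)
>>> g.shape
(5, 37, 19)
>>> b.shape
(19, 19)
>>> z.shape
(5, 19, 19)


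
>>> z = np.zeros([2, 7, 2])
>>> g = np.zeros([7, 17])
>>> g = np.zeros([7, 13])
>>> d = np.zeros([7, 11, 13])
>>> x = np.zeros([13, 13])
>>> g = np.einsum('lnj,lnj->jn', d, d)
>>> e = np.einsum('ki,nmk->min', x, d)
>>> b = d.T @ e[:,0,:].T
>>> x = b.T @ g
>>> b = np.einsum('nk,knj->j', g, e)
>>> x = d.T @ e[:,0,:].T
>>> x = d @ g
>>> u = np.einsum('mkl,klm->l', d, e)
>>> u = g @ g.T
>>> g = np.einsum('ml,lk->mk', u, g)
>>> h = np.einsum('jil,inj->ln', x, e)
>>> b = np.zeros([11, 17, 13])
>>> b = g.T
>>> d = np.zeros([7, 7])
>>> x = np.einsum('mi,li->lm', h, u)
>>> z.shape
(2, 7, 2)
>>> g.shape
(13, 11)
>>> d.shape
(7, 7)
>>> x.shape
(13, 11)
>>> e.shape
(11, 13, 7)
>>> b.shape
(11, 13)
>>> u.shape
(13, 13)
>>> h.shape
(11, 13)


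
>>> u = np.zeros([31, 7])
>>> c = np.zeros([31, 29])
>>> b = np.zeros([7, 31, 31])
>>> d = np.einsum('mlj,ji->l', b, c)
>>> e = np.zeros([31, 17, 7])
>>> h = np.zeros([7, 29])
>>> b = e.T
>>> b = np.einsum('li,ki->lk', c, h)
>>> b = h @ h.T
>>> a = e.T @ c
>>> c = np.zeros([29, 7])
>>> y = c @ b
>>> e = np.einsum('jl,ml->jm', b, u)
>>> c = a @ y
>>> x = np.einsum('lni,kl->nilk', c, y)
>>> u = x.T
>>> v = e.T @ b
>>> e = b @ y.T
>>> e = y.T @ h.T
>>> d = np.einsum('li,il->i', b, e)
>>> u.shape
(29, 7, 7, 17)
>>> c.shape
(7, 17, 7)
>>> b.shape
(7, 7)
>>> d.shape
(7,)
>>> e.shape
(7, 7)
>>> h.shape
(7, 29)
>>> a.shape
(7, 17, 29)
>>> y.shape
(29, 7)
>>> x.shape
(17, 7, 7, 29)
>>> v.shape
(31, 7)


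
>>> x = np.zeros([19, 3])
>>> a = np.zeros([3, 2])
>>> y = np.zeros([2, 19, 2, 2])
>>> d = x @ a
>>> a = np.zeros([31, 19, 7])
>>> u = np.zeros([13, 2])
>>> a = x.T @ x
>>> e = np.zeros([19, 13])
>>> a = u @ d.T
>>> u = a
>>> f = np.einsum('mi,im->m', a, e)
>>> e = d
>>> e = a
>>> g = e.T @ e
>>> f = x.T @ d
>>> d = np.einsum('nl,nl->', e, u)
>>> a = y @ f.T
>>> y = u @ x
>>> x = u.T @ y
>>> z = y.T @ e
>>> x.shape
(19, 3)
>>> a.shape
(2, 19, 2, 3)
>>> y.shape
(13, 3)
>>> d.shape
()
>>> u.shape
(13, 19)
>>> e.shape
(13, 19)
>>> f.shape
(3, 2)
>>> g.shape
(19, 19)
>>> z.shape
(3, 19)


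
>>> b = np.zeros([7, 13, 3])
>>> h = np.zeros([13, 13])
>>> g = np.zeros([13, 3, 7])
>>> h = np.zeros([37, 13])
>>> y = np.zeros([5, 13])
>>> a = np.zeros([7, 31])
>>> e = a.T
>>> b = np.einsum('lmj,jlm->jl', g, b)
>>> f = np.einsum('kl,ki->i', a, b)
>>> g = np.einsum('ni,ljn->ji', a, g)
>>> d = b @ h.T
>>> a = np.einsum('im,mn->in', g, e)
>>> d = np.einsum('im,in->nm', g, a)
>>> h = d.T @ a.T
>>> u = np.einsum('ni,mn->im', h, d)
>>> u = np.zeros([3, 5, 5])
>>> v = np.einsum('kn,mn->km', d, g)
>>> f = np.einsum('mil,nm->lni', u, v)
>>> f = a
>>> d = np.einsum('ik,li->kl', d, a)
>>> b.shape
(7, 13)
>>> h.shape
(31, 3)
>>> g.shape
(3, 31)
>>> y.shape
(5, 13)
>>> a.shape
(3, 7)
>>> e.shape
(31, 7)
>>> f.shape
(3, 7)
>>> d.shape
(31, 3)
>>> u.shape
(3, 5, 5)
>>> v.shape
(7, 3)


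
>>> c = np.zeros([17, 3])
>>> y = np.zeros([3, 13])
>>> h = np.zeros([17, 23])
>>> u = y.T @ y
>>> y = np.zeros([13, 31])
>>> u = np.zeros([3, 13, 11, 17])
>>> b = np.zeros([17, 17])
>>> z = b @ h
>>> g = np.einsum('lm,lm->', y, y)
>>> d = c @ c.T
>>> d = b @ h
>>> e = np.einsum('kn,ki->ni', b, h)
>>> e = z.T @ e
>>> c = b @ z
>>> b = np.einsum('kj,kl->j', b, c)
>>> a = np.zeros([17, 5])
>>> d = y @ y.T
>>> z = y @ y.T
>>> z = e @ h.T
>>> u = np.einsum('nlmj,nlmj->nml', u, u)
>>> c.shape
(17, 23)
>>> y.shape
(13, 31)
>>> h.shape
(17, 23)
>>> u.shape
(3, 11, 13)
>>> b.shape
(17,)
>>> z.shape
(23, 17)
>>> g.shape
()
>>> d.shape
(13, 13)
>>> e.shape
(23, 23)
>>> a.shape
(17, 5)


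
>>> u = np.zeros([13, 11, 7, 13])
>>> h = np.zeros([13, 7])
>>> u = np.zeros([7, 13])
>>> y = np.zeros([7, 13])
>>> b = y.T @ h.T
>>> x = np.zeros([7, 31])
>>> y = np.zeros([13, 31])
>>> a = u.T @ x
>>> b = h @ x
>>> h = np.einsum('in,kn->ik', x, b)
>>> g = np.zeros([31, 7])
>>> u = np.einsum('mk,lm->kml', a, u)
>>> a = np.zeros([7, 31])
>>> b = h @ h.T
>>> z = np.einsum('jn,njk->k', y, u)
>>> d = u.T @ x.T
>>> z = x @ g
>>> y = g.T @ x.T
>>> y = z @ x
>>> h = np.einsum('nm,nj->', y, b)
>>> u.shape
(31, 13, 7)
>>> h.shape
()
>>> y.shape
(7, 31)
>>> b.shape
(7, 7)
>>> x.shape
(7, 31)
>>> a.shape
(7, 31)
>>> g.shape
(31, 7)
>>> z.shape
(7, 7)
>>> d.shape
(7, 13, 7)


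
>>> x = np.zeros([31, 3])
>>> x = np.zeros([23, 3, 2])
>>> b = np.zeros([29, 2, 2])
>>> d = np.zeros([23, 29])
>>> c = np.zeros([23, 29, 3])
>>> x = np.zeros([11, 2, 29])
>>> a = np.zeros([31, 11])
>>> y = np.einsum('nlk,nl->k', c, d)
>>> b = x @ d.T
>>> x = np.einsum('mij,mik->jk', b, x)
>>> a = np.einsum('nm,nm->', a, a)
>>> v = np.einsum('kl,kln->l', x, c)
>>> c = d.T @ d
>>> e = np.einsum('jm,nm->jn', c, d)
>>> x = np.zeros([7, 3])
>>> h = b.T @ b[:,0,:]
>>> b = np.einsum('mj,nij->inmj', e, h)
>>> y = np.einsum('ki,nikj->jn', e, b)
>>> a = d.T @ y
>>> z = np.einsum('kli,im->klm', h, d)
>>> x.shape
(7, 3)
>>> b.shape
(2, 23, 29, 23)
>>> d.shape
(23, 29)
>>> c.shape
(29, 29)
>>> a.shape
(29, 2)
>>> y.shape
(23, 2)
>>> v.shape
(29,)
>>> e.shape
(29, 23)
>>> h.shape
(23, 2, 23)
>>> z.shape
(23, 2, 29)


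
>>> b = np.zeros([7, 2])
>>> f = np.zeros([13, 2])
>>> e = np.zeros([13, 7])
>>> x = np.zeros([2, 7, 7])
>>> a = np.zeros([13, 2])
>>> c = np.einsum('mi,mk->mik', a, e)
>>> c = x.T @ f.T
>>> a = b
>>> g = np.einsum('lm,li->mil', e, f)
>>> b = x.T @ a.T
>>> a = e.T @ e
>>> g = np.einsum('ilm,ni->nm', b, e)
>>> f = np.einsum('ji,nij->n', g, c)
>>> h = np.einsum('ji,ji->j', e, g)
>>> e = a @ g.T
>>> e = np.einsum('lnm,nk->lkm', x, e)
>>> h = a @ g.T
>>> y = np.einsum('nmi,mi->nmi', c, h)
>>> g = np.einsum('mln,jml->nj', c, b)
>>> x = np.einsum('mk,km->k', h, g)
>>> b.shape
(7, 7, 7)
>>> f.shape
(7,)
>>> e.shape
(2, 13, 7)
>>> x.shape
(13,)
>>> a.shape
(7, 7)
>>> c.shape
(7, 7, 13)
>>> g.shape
(13, 7)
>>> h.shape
(7, 13)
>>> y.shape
(7, 7, 13)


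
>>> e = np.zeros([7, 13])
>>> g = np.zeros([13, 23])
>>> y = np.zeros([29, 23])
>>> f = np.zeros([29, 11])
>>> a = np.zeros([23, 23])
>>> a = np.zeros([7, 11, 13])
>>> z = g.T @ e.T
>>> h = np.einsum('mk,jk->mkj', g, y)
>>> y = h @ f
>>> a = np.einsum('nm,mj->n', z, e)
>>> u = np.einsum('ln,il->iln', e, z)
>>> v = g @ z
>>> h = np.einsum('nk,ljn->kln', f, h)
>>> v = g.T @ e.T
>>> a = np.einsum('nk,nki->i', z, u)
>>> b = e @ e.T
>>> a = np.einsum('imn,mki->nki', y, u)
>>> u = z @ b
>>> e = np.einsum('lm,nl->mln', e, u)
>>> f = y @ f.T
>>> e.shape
(13, 7, 23)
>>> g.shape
(13, 23)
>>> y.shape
(13, 23, 11)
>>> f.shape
(13, 23, 29)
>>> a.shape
(11, 7, 13)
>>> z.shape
(23, 7)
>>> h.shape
(11, 13, 29)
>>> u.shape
(23, 7)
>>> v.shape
(23, 7)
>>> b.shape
(7, 7)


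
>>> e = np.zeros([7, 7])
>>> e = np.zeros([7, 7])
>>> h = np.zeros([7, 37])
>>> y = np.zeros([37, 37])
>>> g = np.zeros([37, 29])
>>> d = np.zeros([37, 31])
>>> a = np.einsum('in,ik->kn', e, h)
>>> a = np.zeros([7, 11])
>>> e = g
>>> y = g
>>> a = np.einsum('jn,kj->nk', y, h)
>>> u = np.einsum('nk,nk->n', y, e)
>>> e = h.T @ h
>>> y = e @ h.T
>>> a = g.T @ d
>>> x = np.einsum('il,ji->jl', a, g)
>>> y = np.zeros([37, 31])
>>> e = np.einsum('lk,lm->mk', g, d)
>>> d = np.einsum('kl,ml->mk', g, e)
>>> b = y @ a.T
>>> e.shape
(31, 29)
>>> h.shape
(7, 37)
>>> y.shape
(37, 31)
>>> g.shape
(37, 29)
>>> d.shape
(31, 37)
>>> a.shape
(29, 31)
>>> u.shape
(37,)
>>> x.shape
(37, 31)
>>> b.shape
(37, 29)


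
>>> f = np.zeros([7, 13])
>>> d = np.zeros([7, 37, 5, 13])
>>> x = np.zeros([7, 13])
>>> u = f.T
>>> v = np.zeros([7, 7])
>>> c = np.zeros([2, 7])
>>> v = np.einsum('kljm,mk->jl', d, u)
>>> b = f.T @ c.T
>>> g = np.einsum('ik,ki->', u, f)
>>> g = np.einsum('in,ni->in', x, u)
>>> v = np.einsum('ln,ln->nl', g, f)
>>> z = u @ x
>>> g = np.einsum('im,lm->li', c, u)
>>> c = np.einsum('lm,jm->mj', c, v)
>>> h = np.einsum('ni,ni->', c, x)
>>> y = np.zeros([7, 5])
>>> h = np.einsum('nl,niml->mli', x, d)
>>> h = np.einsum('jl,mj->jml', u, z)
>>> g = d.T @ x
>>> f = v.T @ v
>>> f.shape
(7, 7)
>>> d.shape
(7, 37, 5, 13)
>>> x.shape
(7, 13)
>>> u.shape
(13, 7)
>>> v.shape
(13, 7)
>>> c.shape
(7, 13)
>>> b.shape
(13, 2)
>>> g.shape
(13, 5, 37, 13)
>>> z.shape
(13, 13)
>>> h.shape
(13, 13, 7)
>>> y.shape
(7, 5)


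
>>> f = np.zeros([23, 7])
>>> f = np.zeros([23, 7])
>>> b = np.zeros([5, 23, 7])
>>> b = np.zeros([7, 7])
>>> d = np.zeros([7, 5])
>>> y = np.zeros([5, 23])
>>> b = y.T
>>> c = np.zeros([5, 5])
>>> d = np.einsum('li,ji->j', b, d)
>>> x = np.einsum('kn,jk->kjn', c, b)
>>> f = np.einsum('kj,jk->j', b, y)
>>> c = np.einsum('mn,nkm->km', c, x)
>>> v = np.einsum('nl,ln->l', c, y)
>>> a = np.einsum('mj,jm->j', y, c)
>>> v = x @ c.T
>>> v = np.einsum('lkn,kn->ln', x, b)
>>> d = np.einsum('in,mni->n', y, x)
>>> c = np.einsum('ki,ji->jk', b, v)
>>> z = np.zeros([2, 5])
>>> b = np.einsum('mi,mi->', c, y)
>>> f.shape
(5,)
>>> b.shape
()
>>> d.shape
(23,)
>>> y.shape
(5, 23)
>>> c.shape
(5, 23)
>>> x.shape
(5, 23, 5)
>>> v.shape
(5, 5)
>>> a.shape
(23,)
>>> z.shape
(2, 5)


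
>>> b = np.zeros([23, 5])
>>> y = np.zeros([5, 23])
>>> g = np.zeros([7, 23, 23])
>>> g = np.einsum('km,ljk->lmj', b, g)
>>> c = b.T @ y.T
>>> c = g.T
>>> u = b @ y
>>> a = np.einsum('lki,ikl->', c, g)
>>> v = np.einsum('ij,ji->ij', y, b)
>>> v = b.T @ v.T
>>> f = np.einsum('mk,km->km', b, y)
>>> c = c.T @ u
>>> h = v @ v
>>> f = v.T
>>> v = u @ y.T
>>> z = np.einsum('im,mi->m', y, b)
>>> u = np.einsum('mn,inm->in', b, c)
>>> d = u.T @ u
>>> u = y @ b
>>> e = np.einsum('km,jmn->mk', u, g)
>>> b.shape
(23, 5)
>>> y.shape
(5, 23)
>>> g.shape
(7, 5, 23)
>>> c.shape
(7, 5, 23)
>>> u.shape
(5, 5)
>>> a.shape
()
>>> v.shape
(23, 5)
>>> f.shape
(5, 5)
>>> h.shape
(5, 5)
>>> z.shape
(23,)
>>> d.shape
(5, 5)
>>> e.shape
(5, 5)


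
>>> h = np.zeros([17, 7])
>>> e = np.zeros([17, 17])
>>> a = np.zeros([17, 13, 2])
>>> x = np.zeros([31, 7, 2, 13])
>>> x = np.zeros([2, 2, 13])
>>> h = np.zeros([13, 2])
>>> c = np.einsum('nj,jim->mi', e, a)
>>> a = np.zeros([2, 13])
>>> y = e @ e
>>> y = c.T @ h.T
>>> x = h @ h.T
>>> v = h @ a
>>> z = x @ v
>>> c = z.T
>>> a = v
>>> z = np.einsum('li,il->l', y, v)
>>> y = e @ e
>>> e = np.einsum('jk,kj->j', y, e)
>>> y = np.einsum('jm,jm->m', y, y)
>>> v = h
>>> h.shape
(13, 2)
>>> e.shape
(17,)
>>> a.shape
(13, 13)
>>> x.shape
(13, 13)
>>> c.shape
(13, 13)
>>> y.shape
(17,)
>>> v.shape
(13, 2)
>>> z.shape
(13,)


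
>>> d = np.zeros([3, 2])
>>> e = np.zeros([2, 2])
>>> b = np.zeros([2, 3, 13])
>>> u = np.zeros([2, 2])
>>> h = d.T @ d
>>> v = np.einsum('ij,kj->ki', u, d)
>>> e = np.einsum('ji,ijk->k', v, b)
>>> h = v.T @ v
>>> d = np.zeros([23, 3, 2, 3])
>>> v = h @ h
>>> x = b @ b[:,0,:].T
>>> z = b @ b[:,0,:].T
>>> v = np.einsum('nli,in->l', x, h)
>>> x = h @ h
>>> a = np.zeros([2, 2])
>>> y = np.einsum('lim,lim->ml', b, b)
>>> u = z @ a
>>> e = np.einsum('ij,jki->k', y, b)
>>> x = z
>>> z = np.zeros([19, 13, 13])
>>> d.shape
(23, 3, 2, 3)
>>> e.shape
(3,)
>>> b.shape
(2, 3, 13)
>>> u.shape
(2, 3, 2)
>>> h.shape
(2, 2)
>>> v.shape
(3,)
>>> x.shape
(2, 3, 2)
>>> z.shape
(19, 13, 13)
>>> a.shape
(2, 2)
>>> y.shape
(13, 2)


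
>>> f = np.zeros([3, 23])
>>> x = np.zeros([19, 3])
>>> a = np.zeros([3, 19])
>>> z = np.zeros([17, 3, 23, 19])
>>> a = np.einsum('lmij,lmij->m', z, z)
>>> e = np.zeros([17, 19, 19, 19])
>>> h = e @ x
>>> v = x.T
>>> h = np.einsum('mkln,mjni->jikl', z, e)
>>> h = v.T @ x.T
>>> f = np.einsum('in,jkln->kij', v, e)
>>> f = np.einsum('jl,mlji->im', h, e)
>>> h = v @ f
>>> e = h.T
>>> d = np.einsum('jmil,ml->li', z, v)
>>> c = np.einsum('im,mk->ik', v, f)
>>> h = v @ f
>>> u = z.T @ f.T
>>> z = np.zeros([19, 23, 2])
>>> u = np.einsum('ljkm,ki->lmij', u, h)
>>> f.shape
(19, 17)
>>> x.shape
(19, 3)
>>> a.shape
(3,)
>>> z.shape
(19, 23, 2)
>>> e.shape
(17, 3)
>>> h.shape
(3, 17)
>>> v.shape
(3, 19)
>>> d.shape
(19, 23)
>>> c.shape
(3, 17)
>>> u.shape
(19, 19, 17, 23)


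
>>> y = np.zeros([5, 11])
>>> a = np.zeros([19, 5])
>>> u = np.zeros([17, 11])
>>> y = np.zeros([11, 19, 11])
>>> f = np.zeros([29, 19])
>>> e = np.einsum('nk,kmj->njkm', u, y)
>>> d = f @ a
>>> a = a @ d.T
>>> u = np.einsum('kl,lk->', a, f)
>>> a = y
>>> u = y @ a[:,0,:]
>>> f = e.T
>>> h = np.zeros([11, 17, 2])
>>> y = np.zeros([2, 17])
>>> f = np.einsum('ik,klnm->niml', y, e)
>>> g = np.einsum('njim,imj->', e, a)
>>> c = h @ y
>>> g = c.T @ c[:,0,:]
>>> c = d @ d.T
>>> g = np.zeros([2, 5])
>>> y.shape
(2, 17)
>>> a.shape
(11, 19, 11)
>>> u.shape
(11, 19, 11)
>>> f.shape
(11, 2, 19, 11)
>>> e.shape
(17, 11, 11, 19)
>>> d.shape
(29, 5)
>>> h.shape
(11, 17, 2)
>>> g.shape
(2, 5)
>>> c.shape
(29, 29)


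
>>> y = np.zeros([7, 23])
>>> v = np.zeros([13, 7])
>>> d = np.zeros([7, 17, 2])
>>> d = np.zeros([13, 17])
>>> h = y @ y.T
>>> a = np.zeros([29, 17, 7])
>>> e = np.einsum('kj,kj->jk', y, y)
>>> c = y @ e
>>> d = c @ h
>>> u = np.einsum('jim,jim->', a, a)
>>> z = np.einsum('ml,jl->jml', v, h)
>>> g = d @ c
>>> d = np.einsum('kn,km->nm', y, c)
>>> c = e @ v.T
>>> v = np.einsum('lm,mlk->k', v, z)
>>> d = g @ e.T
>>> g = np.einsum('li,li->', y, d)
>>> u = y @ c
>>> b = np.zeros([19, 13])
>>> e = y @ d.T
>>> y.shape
(7, 23)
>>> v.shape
(7,)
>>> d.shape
(7, 23)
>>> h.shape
(7, 7)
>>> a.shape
(29, 17, 7)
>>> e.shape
(7, 7)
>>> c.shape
(23, 13)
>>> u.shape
(7, 13)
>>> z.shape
(7, 13, 7)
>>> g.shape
()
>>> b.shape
(19, 13)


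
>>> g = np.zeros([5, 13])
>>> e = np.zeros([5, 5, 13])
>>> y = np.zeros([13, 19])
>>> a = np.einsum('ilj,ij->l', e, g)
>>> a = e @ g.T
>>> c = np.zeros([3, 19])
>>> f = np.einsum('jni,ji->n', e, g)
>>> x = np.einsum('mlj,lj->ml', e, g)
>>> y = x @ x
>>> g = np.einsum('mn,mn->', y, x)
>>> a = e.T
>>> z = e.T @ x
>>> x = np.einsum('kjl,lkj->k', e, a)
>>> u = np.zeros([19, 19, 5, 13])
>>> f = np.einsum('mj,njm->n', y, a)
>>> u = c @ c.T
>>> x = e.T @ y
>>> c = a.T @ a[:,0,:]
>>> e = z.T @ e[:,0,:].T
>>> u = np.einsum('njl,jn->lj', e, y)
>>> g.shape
()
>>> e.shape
(5, 5, 5)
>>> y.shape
(5, 5)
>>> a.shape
(13, 5, 5)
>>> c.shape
(5, 5, 5)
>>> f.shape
(13,)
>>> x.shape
(13, 5, 5)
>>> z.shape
(13, 5, 5)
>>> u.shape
(5, 5)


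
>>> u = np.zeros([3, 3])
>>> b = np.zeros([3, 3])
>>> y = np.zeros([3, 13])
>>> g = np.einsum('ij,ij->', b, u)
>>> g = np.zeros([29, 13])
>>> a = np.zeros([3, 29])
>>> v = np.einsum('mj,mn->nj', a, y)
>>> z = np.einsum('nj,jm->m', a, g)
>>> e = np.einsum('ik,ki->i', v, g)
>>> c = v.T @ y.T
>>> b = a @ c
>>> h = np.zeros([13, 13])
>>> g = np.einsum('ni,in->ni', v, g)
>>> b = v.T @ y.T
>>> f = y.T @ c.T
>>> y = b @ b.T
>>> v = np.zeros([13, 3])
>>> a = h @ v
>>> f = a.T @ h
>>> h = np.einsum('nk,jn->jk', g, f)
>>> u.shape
(3, 3)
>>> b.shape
(29, 3)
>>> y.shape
(29, 29)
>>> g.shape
(13, 29)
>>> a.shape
(13, 3)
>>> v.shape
(13, 3)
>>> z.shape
(13,)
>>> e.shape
(13,)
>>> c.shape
(29, 3)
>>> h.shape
(3, 29)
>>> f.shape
(3, 13)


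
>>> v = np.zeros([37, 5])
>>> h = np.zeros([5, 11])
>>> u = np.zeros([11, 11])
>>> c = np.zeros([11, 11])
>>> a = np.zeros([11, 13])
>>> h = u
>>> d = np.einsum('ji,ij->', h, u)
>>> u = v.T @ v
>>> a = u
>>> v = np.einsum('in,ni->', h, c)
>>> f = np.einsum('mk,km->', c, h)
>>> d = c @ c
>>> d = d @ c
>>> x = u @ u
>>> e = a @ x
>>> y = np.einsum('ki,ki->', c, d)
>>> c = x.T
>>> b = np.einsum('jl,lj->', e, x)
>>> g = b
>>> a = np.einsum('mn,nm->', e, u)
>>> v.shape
()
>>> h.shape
(11, 11)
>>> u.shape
(5, 5)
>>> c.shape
(5, 5)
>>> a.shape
()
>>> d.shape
(11, 11)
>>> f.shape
()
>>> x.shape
(5, 5)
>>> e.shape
(5, 5)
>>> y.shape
()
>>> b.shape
()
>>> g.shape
()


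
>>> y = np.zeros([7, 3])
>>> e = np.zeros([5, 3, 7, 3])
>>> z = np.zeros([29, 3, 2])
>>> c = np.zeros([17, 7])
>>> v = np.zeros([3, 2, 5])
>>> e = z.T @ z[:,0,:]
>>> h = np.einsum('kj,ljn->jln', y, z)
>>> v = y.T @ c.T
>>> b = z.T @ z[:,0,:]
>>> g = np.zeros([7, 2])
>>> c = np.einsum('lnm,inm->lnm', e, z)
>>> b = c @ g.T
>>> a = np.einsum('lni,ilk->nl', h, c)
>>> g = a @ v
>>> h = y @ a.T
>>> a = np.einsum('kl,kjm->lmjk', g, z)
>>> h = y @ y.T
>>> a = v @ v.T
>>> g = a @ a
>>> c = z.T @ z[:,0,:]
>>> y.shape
(7, 3)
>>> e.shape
(2, 3, 2)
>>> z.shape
(29, 3, 2)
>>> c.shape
(2, 3, 2)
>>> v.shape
(3, 17)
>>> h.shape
(7, 7)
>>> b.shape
(2, 3, 7)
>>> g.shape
(3, 3)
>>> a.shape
(3, 3)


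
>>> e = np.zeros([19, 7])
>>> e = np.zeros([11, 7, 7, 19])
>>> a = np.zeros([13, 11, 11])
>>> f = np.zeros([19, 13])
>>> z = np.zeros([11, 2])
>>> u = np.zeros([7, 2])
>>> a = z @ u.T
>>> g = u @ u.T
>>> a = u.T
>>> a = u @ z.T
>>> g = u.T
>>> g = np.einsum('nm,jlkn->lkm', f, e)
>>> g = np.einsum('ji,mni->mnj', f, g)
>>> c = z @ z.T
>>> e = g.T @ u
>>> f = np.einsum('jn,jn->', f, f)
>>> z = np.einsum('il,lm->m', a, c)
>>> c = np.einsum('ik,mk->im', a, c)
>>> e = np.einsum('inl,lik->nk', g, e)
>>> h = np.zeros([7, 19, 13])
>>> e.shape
(7, 2)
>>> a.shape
(7, 11)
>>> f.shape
()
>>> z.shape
(11,)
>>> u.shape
(7, 2)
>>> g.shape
(7, 7, 19)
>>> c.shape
(7, 11)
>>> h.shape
(7, 19, 13)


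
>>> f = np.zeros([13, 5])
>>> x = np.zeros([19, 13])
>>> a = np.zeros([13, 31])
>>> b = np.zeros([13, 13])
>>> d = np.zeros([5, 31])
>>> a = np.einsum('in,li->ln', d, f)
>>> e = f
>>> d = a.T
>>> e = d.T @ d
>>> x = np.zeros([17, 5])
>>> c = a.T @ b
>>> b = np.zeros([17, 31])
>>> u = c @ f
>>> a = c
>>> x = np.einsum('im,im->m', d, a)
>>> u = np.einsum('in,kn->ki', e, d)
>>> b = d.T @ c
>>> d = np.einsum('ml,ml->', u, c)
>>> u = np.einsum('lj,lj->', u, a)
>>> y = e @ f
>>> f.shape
(13, 5)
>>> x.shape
(13,)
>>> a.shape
(31, 13)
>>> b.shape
(13, 13)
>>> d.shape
()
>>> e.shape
(13, 13)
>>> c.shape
(31, 13)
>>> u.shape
()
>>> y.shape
(13, 5)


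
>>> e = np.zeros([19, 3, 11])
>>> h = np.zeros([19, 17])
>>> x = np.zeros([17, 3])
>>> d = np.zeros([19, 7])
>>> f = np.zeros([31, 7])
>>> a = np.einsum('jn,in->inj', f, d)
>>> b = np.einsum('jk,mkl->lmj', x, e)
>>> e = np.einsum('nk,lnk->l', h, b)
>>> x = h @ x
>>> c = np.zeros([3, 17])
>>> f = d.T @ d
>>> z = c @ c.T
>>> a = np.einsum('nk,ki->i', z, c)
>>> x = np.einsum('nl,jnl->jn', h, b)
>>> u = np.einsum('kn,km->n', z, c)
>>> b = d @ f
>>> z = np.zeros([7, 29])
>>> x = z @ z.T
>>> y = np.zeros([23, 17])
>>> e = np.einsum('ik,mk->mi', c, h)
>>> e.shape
(19, 3)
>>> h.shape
(19, 17)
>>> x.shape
(7, 7)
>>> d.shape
(19, 7)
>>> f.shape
(7, 7)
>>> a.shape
(17,)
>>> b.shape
(19, 7)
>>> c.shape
(3, 17)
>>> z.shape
(7, 29)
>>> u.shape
(3,)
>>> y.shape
(23, 17)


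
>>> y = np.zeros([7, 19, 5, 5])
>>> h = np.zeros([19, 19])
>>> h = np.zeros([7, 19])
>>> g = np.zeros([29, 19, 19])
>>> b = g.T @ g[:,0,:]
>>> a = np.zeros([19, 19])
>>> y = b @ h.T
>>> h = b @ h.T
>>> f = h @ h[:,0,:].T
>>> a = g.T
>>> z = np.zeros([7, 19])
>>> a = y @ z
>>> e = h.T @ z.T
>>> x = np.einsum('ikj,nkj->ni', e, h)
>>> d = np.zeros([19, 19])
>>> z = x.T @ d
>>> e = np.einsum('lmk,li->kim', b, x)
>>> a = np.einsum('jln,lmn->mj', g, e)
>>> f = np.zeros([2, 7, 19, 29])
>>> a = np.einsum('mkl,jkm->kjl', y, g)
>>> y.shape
(19, 19, 7)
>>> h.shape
(19, 19, 7)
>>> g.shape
(29, 19, 19)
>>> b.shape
(19, 19, 19)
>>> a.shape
(19, 29, 7)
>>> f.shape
(2, 7, 19, 29)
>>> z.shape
(7, 19)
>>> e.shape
(19, 7, 19)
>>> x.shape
(19, 7)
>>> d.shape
(19, 19)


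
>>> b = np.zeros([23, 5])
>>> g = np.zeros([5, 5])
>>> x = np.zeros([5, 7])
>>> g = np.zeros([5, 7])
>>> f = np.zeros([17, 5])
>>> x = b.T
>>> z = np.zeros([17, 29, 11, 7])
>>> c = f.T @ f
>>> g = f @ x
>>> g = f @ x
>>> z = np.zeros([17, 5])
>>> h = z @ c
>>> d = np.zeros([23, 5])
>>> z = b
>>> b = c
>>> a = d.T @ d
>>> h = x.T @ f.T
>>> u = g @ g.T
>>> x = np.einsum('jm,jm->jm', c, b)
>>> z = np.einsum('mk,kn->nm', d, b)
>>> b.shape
(5, 5)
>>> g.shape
(17, 23)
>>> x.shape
(5, 5)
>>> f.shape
(17, 5)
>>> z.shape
(5, 23)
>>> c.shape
(5, 5)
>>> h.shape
(23, 17)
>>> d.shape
(23, 5)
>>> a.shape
(5, 5)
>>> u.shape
(17, 17)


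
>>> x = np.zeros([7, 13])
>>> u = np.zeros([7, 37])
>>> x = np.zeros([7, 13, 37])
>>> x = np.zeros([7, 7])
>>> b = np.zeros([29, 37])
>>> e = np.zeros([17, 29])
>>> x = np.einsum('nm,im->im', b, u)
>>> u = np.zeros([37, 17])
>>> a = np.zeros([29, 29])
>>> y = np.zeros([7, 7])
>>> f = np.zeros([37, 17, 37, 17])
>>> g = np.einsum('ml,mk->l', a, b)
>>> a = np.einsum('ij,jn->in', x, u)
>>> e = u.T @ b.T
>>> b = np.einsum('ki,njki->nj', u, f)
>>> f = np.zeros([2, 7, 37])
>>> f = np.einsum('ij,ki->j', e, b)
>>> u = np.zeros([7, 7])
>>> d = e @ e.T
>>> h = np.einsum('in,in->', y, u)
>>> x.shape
(7, 37)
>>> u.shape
(7, 7)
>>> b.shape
(37, 17)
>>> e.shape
(17, 29)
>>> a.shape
(7, 17)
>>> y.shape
(7, 7)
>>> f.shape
(29,)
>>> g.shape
(29,)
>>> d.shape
(17, 17)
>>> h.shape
()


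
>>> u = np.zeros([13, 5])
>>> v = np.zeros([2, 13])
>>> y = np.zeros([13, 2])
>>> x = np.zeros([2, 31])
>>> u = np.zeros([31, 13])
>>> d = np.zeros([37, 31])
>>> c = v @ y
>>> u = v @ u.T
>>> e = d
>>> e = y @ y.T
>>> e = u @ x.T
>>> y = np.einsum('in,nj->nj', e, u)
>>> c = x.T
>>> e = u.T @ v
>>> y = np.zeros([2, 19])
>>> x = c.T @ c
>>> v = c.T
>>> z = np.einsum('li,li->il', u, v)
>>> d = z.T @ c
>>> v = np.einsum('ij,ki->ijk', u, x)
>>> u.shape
(2, 31)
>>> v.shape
(2, 31, 2)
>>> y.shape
(2, 19)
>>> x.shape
(2, 2)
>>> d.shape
(2, 2)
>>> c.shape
(31, 2)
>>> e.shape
(31, 13)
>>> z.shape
(31, 2)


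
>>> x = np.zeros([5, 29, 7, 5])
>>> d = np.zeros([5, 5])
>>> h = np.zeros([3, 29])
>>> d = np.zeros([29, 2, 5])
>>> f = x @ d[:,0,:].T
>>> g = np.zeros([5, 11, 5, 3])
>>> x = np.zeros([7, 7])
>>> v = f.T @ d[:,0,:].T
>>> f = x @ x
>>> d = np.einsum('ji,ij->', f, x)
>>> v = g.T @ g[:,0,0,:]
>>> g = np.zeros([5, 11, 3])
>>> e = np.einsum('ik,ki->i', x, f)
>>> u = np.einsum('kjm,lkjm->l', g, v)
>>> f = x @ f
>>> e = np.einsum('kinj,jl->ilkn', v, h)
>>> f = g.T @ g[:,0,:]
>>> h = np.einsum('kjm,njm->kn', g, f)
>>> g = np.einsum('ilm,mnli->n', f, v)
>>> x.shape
(7, 7)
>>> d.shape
()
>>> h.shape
(5, 3)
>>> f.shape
(3, 11, 3)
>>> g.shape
(5,)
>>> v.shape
(3, 5, 11, 3)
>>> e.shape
(5, 29, 3, 11)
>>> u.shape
(3,)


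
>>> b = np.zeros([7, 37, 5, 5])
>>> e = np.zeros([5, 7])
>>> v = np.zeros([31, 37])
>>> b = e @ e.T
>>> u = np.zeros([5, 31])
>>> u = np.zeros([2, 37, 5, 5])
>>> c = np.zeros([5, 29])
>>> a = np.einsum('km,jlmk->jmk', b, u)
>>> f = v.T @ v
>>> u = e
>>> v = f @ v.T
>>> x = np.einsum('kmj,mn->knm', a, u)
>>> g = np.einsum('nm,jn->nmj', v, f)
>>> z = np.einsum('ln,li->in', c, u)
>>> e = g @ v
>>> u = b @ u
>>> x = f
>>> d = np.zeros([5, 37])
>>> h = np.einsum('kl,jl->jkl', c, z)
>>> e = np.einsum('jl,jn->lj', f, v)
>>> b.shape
(5, 5)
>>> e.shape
(37, 37)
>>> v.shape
(37, 31)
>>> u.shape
(5, 7)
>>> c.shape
(5, 29)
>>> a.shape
(2, 5, 5)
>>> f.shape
(37, 37)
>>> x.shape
(37, 37)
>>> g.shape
(37, 31, 37)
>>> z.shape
(7, 29)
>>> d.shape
(5, 37)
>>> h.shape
(7, 5, 29)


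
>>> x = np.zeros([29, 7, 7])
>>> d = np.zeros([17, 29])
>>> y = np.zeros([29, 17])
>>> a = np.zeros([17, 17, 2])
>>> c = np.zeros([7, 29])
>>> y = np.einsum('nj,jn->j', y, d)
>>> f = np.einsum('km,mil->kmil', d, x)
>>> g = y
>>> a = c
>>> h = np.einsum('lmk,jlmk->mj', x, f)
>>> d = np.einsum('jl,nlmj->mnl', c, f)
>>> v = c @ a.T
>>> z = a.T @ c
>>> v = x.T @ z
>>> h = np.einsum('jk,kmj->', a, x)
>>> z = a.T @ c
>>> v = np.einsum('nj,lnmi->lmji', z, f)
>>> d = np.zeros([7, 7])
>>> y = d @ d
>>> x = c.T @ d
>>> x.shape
(29, 7)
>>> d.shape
(7, 7)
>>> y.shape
(7, 7)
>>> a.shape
(7, 29)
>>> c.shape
(7, 29)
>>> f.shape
(17, 29, 7, 7)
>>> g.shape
(17,)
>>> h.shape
()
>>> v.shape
(17, 7, 29, 7)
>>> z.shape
(29, 29)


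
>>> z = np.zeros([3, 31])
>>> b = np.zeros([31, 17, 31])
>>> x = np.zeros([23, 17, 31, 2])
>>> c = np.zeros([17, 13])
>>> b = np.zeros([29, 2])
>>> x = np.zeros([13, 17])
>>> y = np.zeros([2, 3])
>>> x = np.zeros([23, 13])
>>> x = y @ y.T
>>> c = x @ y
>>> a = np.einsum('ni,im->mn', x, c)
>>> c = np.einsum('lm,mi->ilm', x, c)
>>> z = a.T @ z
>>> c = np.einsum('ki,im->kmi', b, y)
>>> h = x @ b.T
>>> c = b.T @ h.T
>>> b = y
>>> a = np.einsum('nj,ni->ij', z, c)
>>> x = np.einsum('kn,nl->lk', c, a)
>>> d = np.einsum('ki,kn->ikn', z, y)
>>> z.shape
(2, 31)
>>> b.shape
(2, 3)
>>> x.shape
(31, 2)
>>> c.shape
(2, 2)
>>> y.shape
(2, 3)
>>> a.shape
(2, 31)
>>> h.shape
(2, 29)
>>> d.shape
(31, 2, 3)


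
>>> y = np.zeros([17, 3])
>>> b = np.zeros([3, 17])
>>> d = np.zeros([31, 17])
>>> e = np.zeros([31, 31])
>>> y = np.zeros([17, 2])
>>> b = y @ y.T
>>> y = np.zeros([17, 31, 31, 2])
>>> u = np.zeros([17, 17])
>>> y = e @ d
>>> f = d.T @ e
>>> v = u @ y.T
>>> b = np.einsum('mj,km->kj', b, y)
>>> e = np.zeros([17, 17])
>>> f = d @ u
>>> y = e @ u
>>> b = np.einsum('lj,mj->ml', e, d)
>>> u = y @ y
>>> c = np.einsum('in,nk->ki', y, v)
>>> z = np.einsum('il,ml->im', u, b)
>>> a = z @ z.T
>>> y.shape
(17, 17)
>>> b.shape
(31, 17)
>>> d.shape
(31, 17)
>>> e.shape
(17, 17)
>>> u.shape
(17, 17)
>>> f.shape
(31, 17)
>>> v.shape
(17, 31)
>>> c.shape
(31, 17)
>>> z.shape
(17, 31)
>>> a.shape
(17, 17)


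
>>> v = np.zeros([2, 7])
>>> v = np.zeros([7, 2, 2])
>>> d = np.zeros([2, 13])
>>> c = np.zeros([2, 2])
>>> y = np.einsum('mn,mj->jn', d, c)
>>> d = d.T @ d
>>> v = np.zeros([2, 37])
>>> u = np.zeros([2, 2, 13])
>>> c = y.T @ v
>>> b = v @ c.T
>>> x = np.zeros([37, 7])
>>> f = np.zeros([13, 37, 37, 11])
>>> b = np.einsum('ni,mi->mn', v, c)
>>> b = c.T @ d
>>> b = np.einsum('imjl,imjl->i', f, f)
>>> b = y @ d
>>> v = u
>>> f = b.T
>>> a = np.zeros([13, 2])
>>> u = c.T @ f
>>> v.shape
(2, 2, 13)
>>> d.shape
(13, 13)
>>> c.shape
(13, 37)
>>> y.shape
(2, 13)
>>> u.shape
(37, 2)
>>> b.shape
(2, 13)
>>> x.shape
(37, 7)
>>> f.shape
(13, 2)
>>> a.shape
(13, 2)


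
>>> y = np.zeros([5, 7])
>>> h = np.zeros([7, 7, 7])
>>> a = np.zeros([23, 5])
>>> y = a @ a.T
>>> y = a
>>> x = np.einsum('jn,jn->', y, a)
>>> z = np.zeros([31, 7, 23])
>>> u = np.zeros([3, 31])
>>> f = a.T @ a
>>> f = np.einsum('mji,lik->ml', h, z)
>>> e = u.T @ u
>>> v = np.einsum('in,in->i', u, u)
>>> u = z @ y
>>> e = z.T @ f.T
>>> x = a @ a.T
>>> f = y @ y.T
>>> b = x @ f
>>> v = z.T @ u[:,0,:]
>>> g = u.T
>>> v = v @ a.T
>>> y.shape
(23, 5)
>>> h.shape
(7, 7, 7)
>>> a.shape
(23, 5)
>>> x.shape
(23, 23)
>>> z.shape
(31, 7, 23)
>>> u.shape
(31, 7, 5)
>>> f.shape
(23, 23)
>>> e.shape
(23, 7, 7)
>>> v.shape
(23, 7, 23)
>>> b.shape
(23, 23)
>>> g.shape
(5, 7, 31)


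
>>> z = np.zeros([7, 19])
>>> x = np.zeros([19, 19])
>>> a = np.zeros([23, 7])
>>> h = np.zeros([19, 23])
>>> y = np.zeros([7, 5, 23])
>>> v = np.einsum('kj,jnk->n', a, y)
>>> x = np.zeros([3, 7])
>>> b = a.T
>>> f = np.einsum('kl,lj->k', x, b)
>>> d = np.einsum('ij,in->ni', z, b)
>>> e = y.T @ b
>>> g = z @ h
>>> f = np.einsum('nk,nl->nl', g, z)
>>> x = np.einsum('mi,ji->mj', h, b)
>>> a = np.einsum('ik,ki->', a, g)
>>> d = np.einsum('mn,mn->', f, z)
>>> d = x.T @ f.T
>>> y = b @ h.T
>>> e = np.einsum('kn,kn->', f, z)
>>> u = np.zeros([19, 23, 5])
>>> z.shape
(7, 19)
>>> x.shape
(19, 7)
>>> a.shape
()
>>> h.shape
(19, 23)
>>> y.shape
(7, 19)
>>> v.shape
(5,)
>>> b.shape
(7, 23)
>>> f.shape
(7, 19)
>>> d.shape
(7, 7)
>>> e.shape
()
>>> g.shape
(7, 23)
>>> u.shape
(19, 23, 5)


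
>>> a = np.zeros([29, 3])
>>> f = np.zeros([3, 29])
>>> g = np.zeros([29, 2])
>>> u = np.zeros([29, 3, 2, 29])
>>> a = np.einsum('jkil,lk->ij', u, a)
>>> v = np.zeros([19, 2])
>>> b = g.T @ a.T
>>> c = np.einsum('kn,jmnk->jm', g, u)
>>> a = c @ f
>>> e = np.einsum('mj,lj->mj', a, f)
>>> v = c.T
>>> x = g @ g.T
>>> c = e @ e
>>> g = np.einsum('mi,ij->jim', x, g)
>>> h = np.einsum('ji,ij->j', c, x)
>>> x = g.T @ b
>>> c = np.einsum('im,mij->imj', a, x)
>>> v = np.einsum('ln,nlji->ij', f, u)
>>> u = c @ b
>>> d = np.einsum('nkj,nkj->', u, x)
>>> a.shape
(29, 29)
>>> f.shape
(3, 29)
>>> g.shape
(2, 29, 29)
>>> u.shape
(29, 29, 2)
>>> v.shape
(29, 2)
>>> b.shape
(2, 2)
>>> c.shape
(29, 29, 2)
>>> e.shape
(29, 29)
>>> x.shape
(29, 29, 2)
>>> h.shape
(29,)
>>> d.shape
()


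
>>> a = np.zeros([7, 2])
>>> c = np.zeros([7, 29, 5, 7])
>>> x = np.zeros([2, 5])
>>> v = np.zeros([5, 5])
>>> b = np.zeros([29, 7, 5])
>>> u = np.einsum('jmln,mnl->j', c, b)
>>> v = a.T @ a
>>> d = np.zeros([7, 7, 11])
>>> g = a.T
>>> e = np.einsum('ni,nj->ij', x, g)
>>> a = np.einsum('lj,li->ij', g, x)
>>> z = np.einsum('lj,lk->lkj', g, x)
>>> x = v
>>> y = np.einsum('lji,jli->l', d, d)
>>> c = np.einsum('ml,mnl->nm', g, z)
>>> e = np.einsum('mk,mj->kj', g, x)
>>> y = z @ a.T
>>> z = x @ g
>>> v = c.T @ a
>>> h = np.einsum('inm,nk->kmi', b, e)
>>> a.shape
(5, 7)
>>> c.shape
(5, 2)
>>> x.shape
(2, 2)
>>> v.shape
(2, 7)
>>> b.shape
(29, 7, 5)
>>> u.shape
(7,)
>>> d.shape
(7, 7, 11)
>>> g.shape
(2, 7)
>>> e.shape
(7, 2)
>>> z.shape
(2, 7)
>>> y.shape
(2, 5, 5)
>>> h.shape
(2, 5, 29)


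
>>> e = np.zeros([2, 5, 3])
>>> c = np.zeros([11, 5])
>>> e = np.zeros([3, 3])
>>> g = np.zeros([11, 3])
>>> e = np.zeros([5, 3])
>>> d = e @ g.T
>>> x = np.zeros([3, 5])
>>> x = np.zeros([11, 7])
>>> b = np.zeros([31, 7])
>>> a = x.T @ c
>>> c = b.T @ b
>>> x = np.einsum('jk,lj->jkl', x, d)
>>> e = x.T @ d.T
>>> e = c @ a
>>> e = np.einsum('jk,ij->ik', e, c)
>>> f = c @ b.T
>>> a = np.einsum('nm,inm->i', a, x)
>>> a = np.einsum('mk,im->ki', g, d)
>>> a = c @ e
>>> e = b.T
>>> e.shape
(7, 31)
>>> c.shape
(7, 7)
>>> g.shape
(11, 3)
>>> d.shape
(5, 11)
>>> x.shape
(11, 7, 5)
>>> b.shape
(31, 7)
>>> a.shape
(7, 5)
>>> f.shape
(7, 31)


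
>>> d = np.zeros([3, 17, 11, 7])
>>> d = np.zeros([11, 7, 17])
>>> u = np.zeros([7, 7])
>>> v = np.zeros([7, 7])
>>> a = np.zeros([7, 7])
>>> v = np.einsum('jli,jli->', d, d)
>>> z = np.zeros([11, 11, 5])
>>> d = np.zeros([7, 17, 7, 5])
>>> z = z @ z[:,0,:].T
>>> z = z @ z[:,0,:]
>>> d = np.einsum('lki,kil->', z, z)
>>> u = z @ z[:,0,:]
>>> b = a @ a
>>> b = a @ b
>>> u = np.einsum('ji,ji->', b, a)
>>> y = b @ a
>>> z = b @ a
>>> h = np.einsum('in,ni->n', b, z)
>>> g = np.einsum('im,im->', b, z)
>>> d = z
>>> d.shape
(7, 7)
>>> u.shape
()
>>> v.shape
()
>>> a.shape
(7, 7)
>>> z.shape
(7, 7)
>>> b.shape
(7, 7)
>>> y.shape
(7, 7)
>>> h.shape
(7,)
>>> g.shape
()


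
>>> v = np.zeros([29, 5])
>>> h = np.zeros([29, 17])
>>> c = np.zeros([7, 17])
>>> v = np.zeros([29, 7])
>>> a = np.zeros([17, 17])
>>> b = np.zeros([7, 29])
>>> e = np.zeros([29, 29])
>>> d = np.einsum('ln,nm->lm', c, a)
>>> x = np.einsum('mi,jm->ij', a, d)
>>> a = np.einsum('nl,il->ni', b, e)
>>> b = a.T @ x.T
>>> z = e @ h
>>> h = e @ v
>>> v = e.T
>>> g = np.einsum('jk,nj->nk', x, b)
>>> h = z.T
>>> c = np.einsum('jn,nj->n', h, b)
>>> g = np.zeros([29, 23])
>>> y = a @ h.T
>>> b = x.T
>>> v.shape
(29, 29)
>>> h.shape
(17, 29)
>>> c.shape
(29,)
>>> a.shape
(7, 29)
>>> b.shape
(7, 17)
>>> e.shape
(29, 29)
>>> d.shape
(7, 17)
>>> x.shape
(17, 7)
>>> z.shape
(29, 17)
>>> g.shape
(29, 23)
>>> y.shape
(7, 17)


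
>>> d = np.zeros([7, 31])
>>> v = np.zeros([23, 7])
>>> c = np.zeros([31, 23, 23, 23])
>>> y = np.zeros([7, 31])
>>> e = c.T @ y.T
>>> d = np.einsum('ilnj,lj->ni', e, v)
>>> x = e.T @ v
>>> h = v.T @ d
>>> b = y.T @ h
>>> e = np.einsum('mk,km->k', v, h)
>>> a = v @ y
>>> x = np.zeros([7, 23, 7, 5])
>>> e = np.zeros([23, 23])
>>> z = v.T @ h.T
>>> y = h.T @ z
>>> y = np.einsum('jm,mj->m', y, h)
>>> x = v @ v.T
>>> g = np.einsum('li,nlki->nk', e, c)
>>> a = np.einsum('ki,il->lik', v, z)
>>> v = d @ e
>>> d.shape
(23, 23)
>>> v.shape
(23, 23)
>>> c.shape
(31, 23, 23, 23)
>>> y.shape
(7,)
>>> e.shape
(23, 23)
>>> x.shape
(23, 23)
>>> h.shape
(7, 23)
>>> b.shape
(31, 23)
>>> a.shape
(7, 7, 23)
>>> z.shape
(7, 7)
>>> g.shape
(31, 23)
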